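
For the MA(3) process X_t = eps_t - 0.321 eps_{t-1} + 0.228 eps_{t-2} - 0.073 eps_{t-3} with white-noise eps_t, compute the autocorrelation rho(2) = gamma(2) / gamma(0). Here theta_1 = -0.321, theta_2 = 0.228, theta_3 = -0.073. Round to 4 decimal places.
\rho(2) = 0.2167

For an MA(q) process with theta_0 = 1, the autocovariance is
  gamma(k) = sigma^2 * sum_{i=0..q-k} theta_i * theta_{i+k},
and rho(k) = gamma(k) / gamma(0). Sigma^2 cancels.
  numerator   = (1)*(0.228) + (-0.321)*(-0.073) = 0.251433.
  denominator = (1)^2 + (-0.321)^2 + (0.228)^2 + (-0.073)^2 = 1.160354.
  rho(2) = 0.251433 / 1.160354 = 0.2167.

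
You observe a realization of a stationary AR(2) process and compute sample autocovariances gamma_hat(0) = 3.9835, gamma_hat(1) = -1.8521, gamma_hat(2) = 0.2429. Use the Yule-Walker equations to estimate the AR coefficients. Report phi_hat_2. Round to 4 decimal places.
\hat\phi_{2} = -0.1980

The Yule-Walker equations for an AR(p) process read, in matrix form,
  Gamma_p phi = r_p,   with   (Gamma_p)_{ij} = gamma(|i - j|),
                       (r_p)_i = gamma(i),   i,j = 1..p.
Substitute the sample gammas (Toeplitz matrix and right-hand side of size 2):
  Gamma_p = [[3.9835, -1.8521], [-1.8521, 3.9835]]
  r_p     = [-1.8521, 0.2429]
Written out:
  3.9835 phi_1 - 1.8521 phi_2 = -1.8521
  -1.8521 phi_1 + 3.9835 phi_2 = 0.2429
Solve by Cramer's rule:
  det = gamma(0)^2 - gamma(1)^2 = (3.9835)^2 - (-1.8521)^2 = 15.86827225 - 3.43027441 = 12.43799784
  phi_hat_1 = [gamma(1) gamma(0) - gamma(1) gamma(2)] / det = [(-1.8521)(3.9835) - (-1.8521)(0.2429)] / 12.43799784 = -6.92796526 / 12.43799784 = -0.557
  phi_hat_2 = [gamma(0) gamma(2) - gamma(1)^2] / det = [(3.9835)(0.2429) - (-1.8521)^2] / 12.43799784 = -2.46268226 / 12.43799784 = -0.198
So phi_hat = [-0.5570, -0.1980].
Therefore phi_hat_2 = -0.1980.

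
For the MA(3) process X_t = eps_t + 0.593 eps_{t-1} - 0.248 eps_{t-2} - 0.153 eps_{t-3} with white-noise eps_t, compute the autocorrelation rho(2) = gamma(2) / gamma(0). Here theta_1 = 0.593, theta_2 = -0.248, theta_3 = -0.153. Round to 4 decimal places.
\rho(2) = -0.2358

For an MA(q) process with theta_0 = 1, the autocovariance is
  gamma(k) = sigma^2 * sum_{i=0..q-k} theta_i * theta_{i+k},
and rho(k) = gamma(k) / gamma(0). Sigma^2 cancels.
  numerator   = (1)*(-0.248) + (0.593)*(-0.153) = -0.338729.
  denominator = (1)^2 + (0.593)^2 + (-0.248)^2 + (-0.153)^2 = 1.436562.
  rho(2) = -0.338729 / 1.436562 = -0.2358.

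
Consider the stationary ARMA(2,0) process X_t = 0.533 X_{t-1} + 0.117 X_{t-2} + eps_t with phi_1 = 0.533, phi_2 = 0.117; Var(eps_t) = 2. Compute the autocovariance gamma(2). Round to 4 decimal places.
\gamma(2) = 1.3996

Multiply the model equation by X_{t-k} and take expectations. With theta_0 = psi_0 = 1 and psi_j the MA(infinity) weights, this gives
  gamma(k) - sum_i phi_i gamma(k-i) = c_k,
  c_k = sigma^2 * sum_{j=k..q} theta_j psi_{j-k}   (c_k = 0 for k > q),
using gamma(-m) = gamma(m).
Pure AR (q = 0): c_0 = sigma^2 = 2, c_k = 0 for k >= 1.
Equations for k = 0, 1, 2 (AR order 2, c_2 = 0):
  (E0) gamma(0) = phi_1 gamma(1) + phi_2 gamma(2) + c_0
  (E1) gamma(1) = phi_1 gamma(0) + phi_2 gamma(1) + c_1
  (E2) gamma(2) = phi_1 gamma(1) + phi_2 gamma(0)
From (E1): gamma(1) = A gamma(0) + B with
  A = phi_1 / (1 - phi_2) = 0.533 / 0.883 = 0.603624,   B = c_1 / (1 - phi_2) = 0 / 0.883 = 0.
Insert (E2) into (E0): gamma(0) (1 - phi_2^2) = phi_1 (1 + phi_2) gamma(1) + c_0.
  phi_1 (1 + phi_2) = (0.533)(1.117) = 0.595361,   1 - phi_2^2 = 0.986311.
Replace gamma(1) by A gamma(0) + B and collect gamma(0):
  gamma(0) [0.986311 - (0.595361)(0.603624)] = c_0 = 2
  gamma(0) * 0.626937 = 2
  gamma(0) = 2 / 0.626937 = 3.190114.
  gamma(1) = A gamma(0) = (0.603624)(3.190114) = 1.92563.
  gamma(2) = phi_1 gamma(1) + phi_2 gamma(0) = (0.533)(1.92563) + (0.117)(3.190114) = 1.399604.
Therefore gamma(2) = 1.3996 (to 4 decimal places).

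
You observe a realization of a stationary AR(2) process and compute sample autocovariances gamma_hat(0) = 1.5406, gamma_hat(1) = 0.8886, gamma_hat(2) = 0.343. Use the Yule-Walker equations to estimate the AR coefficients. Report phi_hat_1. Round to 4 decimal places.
\hat\phi_{1} = 0.6719

The Yule-Walker equations for an AR(p) process read, in matrix form,
  Gamma_p phi = r_p,   with   (Gamma_p)_{ij} = gamma(|i - j|),
                       (r_p)_i = gamma(i),   i,j = 1..p.
Substitute the sample gammas (Toeplitz matrix and right-hand side of size 2):
  Gamma_p = [[1.5406, 0.8886], [0.8886, 1.5406]]
  r_p     = [0.8886, 0.343]
Written out:
  1.5406 phi_1 + 0.8886 phi_2 = 0.8886
  0.8886 phi_1 + 1.5406 phi_2 = 0.343
Solve by Cramer's rule:
  det = gamma(0)^2 - gamma(1)^2 = (1.5406)^2 - (0.8886)^2 = 2.37344836 - 0.78960996 = 1.5838384
  phi_hat_1 = [gamma(1) gamma(0) - gamma(1) gamma(2)] / det = [(0.8886)(1.5406) - (0.8886)(0.343)] / 1.5838384 = 1.06418736 / 1.5838384 = 0.6719
  phi_hat_2 = [gamma(0) gamma(2) - gamma(1)^2] / det = [(1.5406)(0.343) - (0.8886)^2] / 1.5838384 = -0.26118416 / 1.5838384 = -0.1649
So phi_hat = [0.6719, -0.1649].
Therefore phi_hat_1 = 0.6719.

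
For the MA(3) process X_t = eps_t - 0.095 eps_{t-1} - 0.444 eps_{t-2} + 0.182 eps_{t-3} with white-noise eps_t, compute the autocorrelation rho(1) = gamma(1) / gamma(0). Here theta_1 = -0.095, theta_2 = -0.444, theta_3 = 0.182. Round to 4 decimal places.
\rho(1) = -0.1078

For an MA(q) process with theta_0 = 1, the autocovariance is
  gamma(k) = sigma^2 * sum_{i=0..q-k} theta_i * theta_{i+k},
and rho(k) = gamma(k) / gamma(0). Sigma^2 cancels.
  numerator   = (1)*(-0.095) + (-0.095)*(-0.444) + (-0.444)*(0.182) = -0.133628.
  denominator = (1)^2 + (-0.095)^2 + (-0.444)^2 + (0.182)^2 = 1.239285.
  rho(1) = -0.133628 / 1.239285 = -0.1078.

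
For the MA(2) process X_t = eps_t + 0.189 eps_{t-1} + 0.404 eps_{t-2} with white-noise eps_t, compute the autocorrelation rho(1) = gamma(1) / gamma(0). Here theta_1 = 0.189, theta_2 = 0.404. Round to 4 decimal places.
\rho(1) = 0.2213

For an MA(q) process with theta_0 = 1, the autocovariance is
  gamma(k) = sigma^2 * sum_{i=0..q-k} theta_i * theta_{i+k},
and rho(k) = gamma(k) / gamma(0). Sigma^2 cancels.
  numerator   = (1)*(0.189) + (0.189)*(0.404) = 0.265356.
  denominator = (1)^2 + (0.189)^2 + (0.404)^2 = 1.198937.
  rho(1) = 0.265356 / 1.198937 = 0.2213.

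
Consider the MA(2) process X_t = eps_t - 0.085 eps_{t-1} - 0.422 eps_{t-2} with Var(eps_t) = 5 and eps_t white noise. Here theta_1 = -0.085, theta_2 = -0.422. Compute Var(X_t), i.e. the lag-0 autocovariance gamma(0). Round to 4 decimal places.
\gamma(0) = 5.9265

For an MA(q) process X_t = eps_t + sum_i theta_i eps_{t-i} with
Var(eps_t) = sigma^2, the variance is
  gamma(0) = sigma^2 * (1 + sum_i theta_i^2).
  sum_i theta_i^2 = (-0.085)^2 + (-0.422)^2 = 0.007225 + 0.178084 = 0.185309.
  gamma(0) = 5 * (1 + 0.185309) = 5 * 1.185309 = 5.926545, which rounds to 5.9265.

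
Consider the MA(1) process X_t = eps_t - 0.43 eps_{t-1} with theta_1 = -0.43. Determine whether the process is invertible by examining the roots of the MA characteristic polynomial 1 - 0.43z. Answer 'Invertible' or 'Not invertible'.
\text{Invertible}

The MA(q) characteristic polynomial is P(z) = 1 - 0.43z.
Invertibility requires all roots to lie outside the unit circle, i.e. |z| > 1 for every root.
This is linear in z: 1 + (-0.43) z = 0  =>  z = -1/(-0.43) = 2.325581,  |z| = 2.325581.
Moduli of all roots: 2.3256.
All moduli strictly greater than 1? Yes.
Verdict: Invertible.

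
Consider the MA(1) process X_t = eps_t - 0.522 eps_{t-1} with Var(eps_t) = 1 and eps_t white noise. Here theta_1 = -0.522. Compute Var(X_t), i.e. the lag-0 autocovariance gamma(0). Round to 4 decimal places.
\gamma(0) = 1.2725

For an MA(q) process X_t = eps_t + sum_i theta_i eps_{t-i} with
Var(eps_t) = sigma^2, the variance is
  gamma(0) = sigma^2 * (1 + sum_i theta_i^2).
  sum_i theta_i^2 = (-0.522)^2 = 0.272484.
  gamma(0) = 1 * (1 + 0.272484) = 1 * 1.272484 = 1.272484, which rounds to 1.2725.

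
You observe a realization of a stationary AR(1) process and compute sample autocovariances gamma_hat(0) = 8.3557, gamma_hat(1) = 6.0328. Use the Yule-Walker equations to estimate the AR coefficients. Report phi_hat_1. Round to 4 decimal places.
\hat\phi_{1} = 0.7220

The Yule-Walker equations for an AR(p) process read, in matrix form,
  Gamma_p phi = r_p,   with   (Gamma_p)_{ij} = gamma(|i - j|),
                       (r_p)_i = gamma(i),   i,j = 1..p.
Substitute the sample gammas (Toeplitz matrix and right-hand side of size 1):
  Gamma_p = [[8.3557]]
  r_p     = [6.0328]
With p = 1 this is the single equation gamma(0) phi_1 = gamma(1):
  phi_hat_1 = gamma(1) / gamma(0) = 6.0328 / 8.3557 = 0.7220.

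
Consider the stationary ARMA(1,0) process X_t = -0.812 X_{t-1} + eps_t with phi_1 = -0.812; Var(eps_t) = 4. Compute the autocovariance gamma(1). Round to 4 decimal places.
\gamma(1) = -9.5345

Multiply the model equation by X_{t-k} and take expectations. With theta_0 = psi_0 = 1 and psi_j the MA(infinity) weights, this gives
  gamma(k) - sum_i phi_i gamma(k-i) = c_k,
  c_k = sigma^2 * sum_{j=k..q} theta_j psi_{j-k}   (c_k = 0 for k > q),
using gamma(-m) = gamma(m).
Pure AR (q = 0): c_0 = sigma^2 = 4, c_k = 0 for k >= 1.
Equations for k = 0 and k = 1 (AR order 1):
  gamma(0) = phi_1 gamma(1) + c_0
  gamma(1) = phi_1 gamma(0) + c_1
Substituting the second into the first: gamma(0) (1 - phi_1^2) = c_0 + phi_1 c_1, so
  gamma(0) = c_0 / (1 - phi_1^2) = 4 / (1 - (-0.812)^2) = 4 / 0.340656 = 11.742051.
  gamma(1) = phi_1 gamma(0) = (-0.812)(11.742051) = -9.534545.
Therefore gamma(1) = -9.5345 (to 4 decimal places).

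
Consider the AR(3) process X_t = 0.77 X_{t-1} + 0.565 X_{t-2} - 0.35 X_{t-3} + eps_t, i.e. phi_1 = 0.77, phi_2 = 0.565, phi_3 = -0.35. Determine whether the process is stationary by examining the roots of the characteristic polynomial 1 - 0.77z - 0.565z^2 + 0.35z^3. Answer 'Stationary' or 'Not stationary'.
\text{Stationary}

The AR(p) characteristic polynomial is P(z) = 1 - 0.77z - 0.565z^2 + 0.35z^3.
Stationarity requires all roots to lie outside the unit circle, i.e. |z| > 1 for every root.
Degree 3: look for a simple real root z0 first, then factor out (1 - z/z0) and solve the remaining quadratic.
Testing z0 = 2: P(2) = 1 + (-0.77)(2) + (-0.565)(2)^2 + (0.35)(2)^3
  = 1 + (-1.54) + (-2.26) + (2.8) = 0.  So z_0 = 2 is a root, |z_0| = 2.
Divide out the factor (1 - 0.5 z) = (1 - z/z0) (since 1/z0 = 0.5):
  P(z) = (1 - 0.5 z)(1 + (-0.27) z + (-0.7) z^2)
  [check: z-coef -0.27 - (0.5) = -0.77; z^2-coef -0.7 - (0.5)(-0.27) = -0.565; z^3-coef -(0.5)(-0.7) = 0.35.]
Remaining roots from the quadratic factor 1 + (-0.27) z + (-0.7) z^2:
  Set 1 + (-0.27) z + (-0.7) z^2 = 0, i.e. a z^2 + b z + c = 0 with a = -0.7, b = -0.27, c = 1.
  Discriminant D = b^2 - 4ac = (-0.27)^2 - 4*(-0.7)*1 = 0.0729 - (-2.8) = 2.8729.
  D >= 0, so the roots are real: z = (-b +/- sqrt(D)) / (2a) = (0.27 +/- 1.694963) / (-1.4).
    z_1 = (0.27 + 1.694963) / (-1.4) = -1.4035,   |z_1| = 1.4035.
    z_2 = (0.27 - 1.694963) / (-1.4) = 1.0178,   |z_2| = 1.0178.
Moduli of all roots: 2.0000, 1.4035, 1.0178.
All moduli strictly greater than 1? Yes.
Verdict: Stationary.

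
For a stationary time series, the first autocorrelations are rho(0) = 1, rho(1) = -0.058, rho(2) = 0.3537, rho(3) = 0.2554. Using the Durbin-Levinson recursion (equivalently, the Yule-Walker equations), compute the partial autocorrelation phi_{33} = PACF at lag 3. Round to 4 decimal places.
\phi_{33} = 0.3310

The PACF at lag k is phi_{kk}, the last component of the solution
to the Yule-Walker system G_k phi = r_k where
  (G_k)_{ij} = rho(|i - j|), (r_k)_i = rho(i), i,j = 1..k.
Equivalently, Durbin-Levinson gives phi_{kk} iteratively:
  phi_{11} = rho(1)
  phi_{kk} = [rho(k) - sum_{j=1..k-1} phi_{k-1,j} rho(k-j)]
            / [1 - sum_{j=1..k-1} phi_{k-1,j} rho(j)],
  phi_{k,j} = phi_{k-1,j} - phi_{kk} phi_{k-1,k-j},  j = 1..k-1.
Step k = 1:
  phi_11 = rho(1) = -0.058.
Step k = 2:
  phi_22 = [rho(2) - phi_11 rho(1)] / [1 - phi_11 rho(1)] = [0.3537 - (-0.058)(-0.058)] / [1 - (-0.058)(-0.058)]
         = 0.350336 / 0.996636 = 0.351519.
  Update: phi_21 = phi_11 - phi_22 phi_11 = -0.058 - (0.351519)(-0.058) = -0.037612.
Step k = 3:
  phi_33 = [rho(3) - phi_21 rho(2) - phi_22 rho(1)] / [1 - phi_21 rho(1) - phi_22 rho(2)]
    numerator   = 0.2554 - (-0.037612)(0.3537) - (0.351519)(-0.058) = 0.28909141
    denominator = 1 - (-0.037612)(-0.058) - (0.351519)(0.3537) = 0.87348641
  phi_33 = 0.28909141 / 0.87348641 = 0.331.
Therefore phi_{33} = 0.3310.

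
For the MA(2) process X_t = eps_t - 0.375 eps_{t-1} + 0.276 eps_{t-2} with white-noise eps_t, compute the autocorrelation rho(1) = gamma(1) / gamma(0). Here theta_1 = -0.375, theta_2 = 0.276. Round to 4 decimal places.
\rho(1) = -0.3932

For an MA(q) process with theta_0 = 1, the autocovariance is
  gamma(k) = sigma^2 * sum_{i=0..q-k} theta_i * theta_{i+k},
and rho(k) = gamma(k) / gamma(0). Sigma^2 cancels.
  numerator   = (1)*(-0.375) + (-0.375)*(0.276) = -0.4785.
  denominator = (1)^2 + (-0.375)^2 + (0.276)^2 = 1.216801.
  rho(1) = -0.4785 / 1.216801 = -0.3932.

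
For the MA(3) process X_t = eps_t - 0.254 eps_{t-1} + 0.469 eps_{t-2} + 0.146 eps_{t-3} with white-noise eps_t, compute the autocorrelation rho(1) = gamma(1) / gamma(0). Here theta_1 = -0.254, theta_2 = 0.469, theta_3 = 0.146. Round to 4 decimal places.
\rho(1) = -0.2333

For an MA(q) process with theta_0 = 1, the autocovariance is
  gamma(k) = sigma^2 * sum_{i=0..q-k} theta_i * theta_{i+k},
and rho(k) = gamma(k) / gamma(0). Sigma^2 cancels.
  numerator   = (1)*(-0.254) + (-0.254)*(0.469) + (0.469)*(0.146) = -0.304652.
  denominator = (1)^2 + (-0.254)^2 + (0.469)^2 + (0.146)^2 = 1.305793.
  rho(1) = -0.304652 / 1.305793 = -0.2333.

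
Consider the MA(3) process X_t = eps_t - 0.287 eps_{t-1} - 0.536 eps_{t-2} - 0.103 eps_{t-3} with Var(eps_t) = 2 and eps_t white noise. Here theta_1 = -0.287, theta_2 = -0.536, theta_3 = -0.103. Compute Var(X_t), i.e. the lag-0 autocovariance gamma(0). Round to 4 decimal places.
\gamma(0) = 2.7605

For an MA(q) process X_t = eps_t + sum_i theta_i eps_{t-i} with
Var(eps_t) = sigma^2, the variance is
  gamma(0) = sigma^2 * (1 + sum_i theta_i^2).
  sum_i theta_i^2 = (-0.287)^2 + (-0.536)^2 + (-0.103)^2 = 0.082369 + 0.287296 + 0.010609 = 0.380274.
  gamma(0) = 2 * (1 + 0.380274) = 2 * 1.380274 = 2.760548, which rounds to 2.7605.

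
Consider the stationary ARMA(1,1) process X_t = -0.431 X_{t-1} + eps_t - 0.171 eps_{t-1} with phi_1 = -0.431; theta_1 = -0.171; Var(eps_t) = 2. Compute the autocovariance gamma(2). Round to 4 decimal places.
\gamma(2) = 0.6843

Multiply the model equation by X_{t-k} and take expectations. With theta_0 = psi_0 = 1 and psi_j the MA(infinity) weights, this gives
  gamma(k) - sum_i phi_i gamma(k-i) = c_k,
  c_k = sigma^2 * sum_{j=k..q} theta_j psi_{j-k}   (c_k = 0 for k > q),
using gamma(-m) = gamma(m).
psi-weights needed (psi_j = theta_j + sum_i phi_i psi_{j-i}):
  psi_1 = theta_1 + phi_1 = -0.171 + (-0.431) = -0.602
Right-hand sides:
  c_0 = sigma^2 (1 + theta_1 psi_1) = 2 * (1 + (-0.171)(-0.602)) = 2 * 1.102942 = 2.205884
  c_1 = sigma^2 theta_1 = 2 * (-0.171) = -0.342
  c_2 = 0
Equations for k = 0 and k = 1 (AR order 1):
  gamma(0) = phi_1 gamma(1) + c_0
  gamma(1) = phi_1 gamma(0) + c_1
Substituting the second into the first: gamma(0) (1 - phi_1^2) = c_0 + phi_1 c_1, so
  gamma(0) = (c_0 + phi_1 c_1) / (1 - phi_1^2) = (2.205884 + (-0.431)(-0.342)) / (1 - (-0.431)^2) = 2.353286 / 0.814239 = 2.890166.
  gamma(1) = phi_1 gamma(0) + c_1 = (-0.431)(2.890166) + (-0.342) = -1.587662.
For k = 2 (> q): gamma(2) = phi_1 gamma(1) = (-0.431)(-1.587662) = 0.684282.
Therefore gamma(2) = 0.6843 (to 4 decimal places).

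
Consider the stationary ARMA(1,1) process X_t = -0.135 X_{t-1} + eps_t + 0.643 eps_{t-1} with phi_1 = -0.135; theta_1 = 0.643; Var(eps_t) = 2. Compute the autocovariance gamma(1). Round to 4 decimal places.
\gamma(1) = 0.9450

Multiply the model equation by X_{t-k} and take expectations. With theta_0 = psi_0 = 1 and psi_j the MA(infinity) weights, this gives
  gamma(k) - sum_i phi_i gamma(k-i) = c_k,
  c_k = sigma^2 * sum_{j=k..q} theta_j psi_{j-k}   (c_k = 0 for k > q),
using gamma(-m) = gamma(m).
psi-weights needed (psi_j = theta_j + sum_i phi_i psi_{j-i}):
  psi_1 = theta_1 + phi_1 = 0.643 + (-0.135) = 0.508
Right-hand sides:
  c_0 = sigma^2 (1 + theta_1 psi_1) = 2 * (1 + (0.643)(0.508)) = 2 * 1.326644 = 2.653288
  c_1 = sigma^2 theta_1 = 2 * (0.643) = 1.286
  c_2 = 0
Equations for k = 0 and k = 1 (AR order 1):
  gamma(0) = phi_1 gamma(1) + c_0
  gamma(1) = phi_1 gamma(0) + c_1
Substituting the second into the first: gamma(0) (1 - phi_1^2) = c_0 + phi_1 c_1, so
  gamma(0) = (c_0 + phi_1 c_1) / (1 - phi_1^2) = (2.653288 + (-0.135)(1.286)) / (1 - (-0.135)^2) = 2.479678 / 0.981775 = 2.525709.
  gamma(1) = phi_1 gamma(0) + c_1 = (-0.135)(2.525709) + (1.286) = 0.945029.
Therefore gamma(1) = 0.9450 (to 4 decimal places).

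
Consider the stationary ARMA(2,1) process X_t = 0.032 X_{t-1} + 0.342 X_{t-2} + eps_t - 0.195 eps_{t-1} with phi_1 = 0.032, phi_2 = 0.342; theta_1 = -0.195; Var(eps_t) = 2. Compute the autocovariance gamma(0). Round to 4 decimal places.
\gamma(0) = 2.3136

Multiply the model equation by X_{t-k} and take expectations. With theta_0 = psi_0 = 1 and psi_j the MA(infinity) weights, this gives
  gamma(k) - sum_i phi_i gamma(k-i) = c_k,
  c_k = sigma^2 * sum_{j=k..q} theta_j psi_{j-k}   (c_k = 0 for k > q),
using gamma(-m) = gamma(m).
psi-weights needed (psi_j = theta_j + sum_i phi_i psi_{j-i}):
  psi_1 = theta_1 + phi_1 = -0.195 + (0.032) = -0.163
Right-hand sides:
  c_0 = sigma^2 (1 + theta_1 psi_1) = 2 * (1 + (-0.195)(-0.163)) = 2 * 1.031785 = 2.06357
  c_1 = sigma^2 theta_1 = 2 * (-0.195) = -0.39
  c_2 = 0
Equations for k = 0, 1, 2 (AR order 2, c_2 = 0):
  (E0) gamma(0) = phi_1 gamma(1) + phi_2 gamma(2) + c_0
  (E1) gamma(1) = phi_1 gamma(0) + phi_2 gamma(1) + c_1
  (E2) gamma(2) = phi_1 gamma(1) + phi_2 gamma(0)
From (E1): gamma(1) = A gamma(0) + B with
  A = phi_1 / (1 - phi_2) = 0.032 / 0.658 = 0.048632,   B = c_1 / (1 - phi_2) = -0.39 / 0.658 = -0.592705.
Insert (E2) into (E0): gamma(0) (1 - phi_2^2) = phi_1 (1 + phi_2) gamma(1) + c_0.
  phi_1 (1 + phi_2) = (0.032)(1.342) = 0.042944,   1 - phi_2^2 = 0.883036.
Replace gamma(1) by A gamma(0) + B and collect gamma(0):
  gamma(0) [0.883036 - (0.042944)(0.048632)] = (0.042944)(-0.592705) + 2.06357
  gamma(0) * 0.880948 = 2.038117
  gamma(0) = 2.038117 / 0.880948 = 2.313551.
Therefore gamma(0) = 2.3136 (to 4 decimal places).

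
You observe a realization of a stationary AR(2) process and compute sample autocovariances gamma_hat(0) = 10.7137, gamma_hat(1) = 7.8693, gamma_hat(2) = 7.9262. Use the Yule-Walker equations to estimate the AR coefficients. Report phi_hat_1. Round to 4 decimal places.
\hat\phi_{1} = 0.4150

The Yule-Walker equations for an AR(p) process read, in matrix form,
  Gamma_p phi = r_p,   with   (Gamma_p)_{ij} = gamma(|i - j|),
                       (r_p)_i = gamma(i),   i,j = 1..p.
Substitute the sample gammas (Toeplitz matrix and right-hand side of size 2):
  Gamma_p = [[10.7137, 7.8693], [7.8693, 10.7137]]
  r_p     = [7.8693, 7.9262]
Written out:
  10.7137 phi_1 + 7.8693 phi_2 = 7.8693
  7.8693 phi_1 + 10.7137 phi_2 = 7.9262
Solve by Cramer's rule:
  det = gamma(0)^2 - gamma(1)^2 = (10.7137)^2 - (7.8693)^2 = 114.78336769 - 61.92588249 = 52.8574852
  phi_hat_1 = [gamma(1) gamma(0) - gamma(1) gamma(2)] / det = [(7.8693)(10.7137) - (7.8693)(7.9262)] / 52.8574852 = 21.93567375 / 52.8574852 = 0.415
  phi_hat_2 = [gamma(0) gamma(2) - gamma(1)^2] / det = [(10.7137)(7.9262) - (7.8693)^2] / 52.8574852 = 22.99304645 / 52.8574852 = 0.435
So phi_hat = [0.4150, 0.4350].
Therefore phi_hat_1 = 0.4150.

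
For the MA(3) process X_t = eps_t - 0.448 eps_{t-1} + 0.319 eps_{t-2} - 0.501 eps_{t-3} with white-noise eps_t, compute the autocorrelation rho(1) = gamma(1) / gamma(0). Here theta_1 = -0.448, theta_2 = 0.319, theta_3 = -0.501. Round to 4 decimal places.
\rho(1) = -0.4833

For an MA(q) process with theta_0 = 1, the autocovariance is
  gamma(k) = sigma^2 * sum_{i=0..q-k} theta_i * theta_{i+k},
and rho(k) = gamma(k) / gamma(0). Sigma^2 cancels.
  numerator   = (1)*(-0.448) + (-0.448)*(0.319) + (0.319)*(-0.501) = -0.750731.
  denominator = (1)^2 + (-0.448)^2 + (0.319)^2 + (-0.501)^2 = 1.553466.
  rho(1) = -0.750731 / 1.553466 = -0.4833.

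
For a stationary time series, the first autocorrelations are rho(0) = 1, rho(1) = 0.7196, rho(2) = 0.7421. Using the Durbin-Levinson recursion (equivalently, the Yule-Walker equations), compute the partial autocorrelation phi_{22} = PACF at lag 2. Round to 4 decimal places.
\phi_{22} = 0.4651

The PACF at lag k is phi_{kk}, the last component of the solution
to the Yule-Walker system G_k phi = r_k where
  (G_k)_{ij} = rho(|i - j|), (r_k)_i = rho(i), i,j = 1..k.
Equivalently, Durbin-Levinson gives phi_{kk} iteratively:
  phi_{11} = rho(1)
  phi_{kk} = [rho(k) - sum_{j=1..k-1} phi_{k-1,j} rho(k-j)]
            / [1 - sum_{j=1..k-1} phi_{k-1,j} rho(j)],
  phi_{k,j} = phi_{k-1,j} - phi_{kk} phi_{k-1,k-j},  j = 1..k-1.
Step k = 1:
  phi_11 = rho(1) = 0.7196.
Step k = 2:
  phi_22 = [rho(2) - phi_11 rho(1)] / [1 - phi_11 rho(1)] = [0.7421 - (0.7196)(0.7196)] / [1 - (0.7196)(0.7196)]
         = 0.22427584 / 0.48217584 = 0.4651.
Therefore phi_{22} = 0.4651.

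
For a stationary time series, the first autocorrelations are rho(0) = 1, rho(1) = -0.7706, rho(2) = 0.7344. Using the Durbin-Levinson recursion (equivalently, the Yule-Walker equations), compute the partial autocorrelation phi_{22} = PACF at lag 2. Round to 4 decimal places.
\phi_{22} = 0.3461

The PACF at lag k is phi_{kk}, the last component of the solution
to the Yule-Walker system G_k phi = r_k where
  (G_k)_{ij} = rho(|i - j|), (r_k)_i = rho(i), i,j = 1..k.
Equivalently, Durbin-Levinson gives phi_{kk} iteratively:
  phi_{11} = rho(1)
  phi_{kk} = [rho(k) - sum_{j=1..k-1} phi_{k-1,j} rho(k-j)]
            / [1 - sum_{j=1..k-1} phi_{k-1,j} rho(j)],
  phi_{k,j} = phi_{k-1,j} - phi_{kk} phi_{k-1,k-j},  j = 1..k-1.
Step k = 1:
  phi_11 = rho(1) = -0.7706.
Step k = 2:
  phi_22 = [rho(2) - phi_11 rho(1)] / [1 - phi_11 rho(1)] = [0.7344 - (-0.7706)(-0.7706)] / [1 - (-0.7706)(-0.7706)]
         = 0.14057564 / 0.40617564 = 0.3461.
Therefore phi_{22} = 0.3461.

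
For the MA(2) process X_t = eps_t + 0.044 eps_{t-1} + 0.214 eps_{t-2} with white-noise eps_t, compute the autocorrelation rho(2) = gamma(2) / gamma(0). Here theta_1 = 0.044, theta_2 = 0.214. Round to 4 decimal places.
\rho(2) = 0.2043

For an MA(q) process with theta_0 = 1, the autocovariance is
  gamma(k) = sigma^2 * sum_{i=0..q-k} theta_i * theta_{i+k},
and rho(k) = gamma(k) / gamma(0). Sigma^2 cancels.
  numerator   = (1)*(0.214) = 0.214.
  denominator = (1)^2 + (0.044)^2 + (0.214)^2 = 1.047732.
  rho(2) = 0.214 / 1.047732 = 0.2043.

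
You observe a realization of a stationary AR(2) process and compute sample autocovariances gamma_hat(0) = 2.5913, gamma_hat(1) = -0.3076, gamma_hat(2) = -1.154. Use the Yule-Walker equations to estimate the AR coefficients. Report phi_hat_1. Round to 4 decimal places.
\hat\phi_{1} = -0.1740

The Yule-Walker equations for an AR(p) process read, in matrix form,
  Gamma_p phi = r_p,   with   (Gamma_p)_{ij} = gamma(|i - j|),
                       (r_p)_i = gamma(i),   i,j = 1..p.
Substitute the sample gammas (Toeplitz matrix and right-hand side of size 2):
  Gamma_p = [[2.5913, -0.3076], [-0.3076, 2.5913]]
  r_p     = [-0.3076, -1.154]
Written out:
  2.5913 phi_1 - 0.3076 phi_2 = -0.3076
  -0.3076 phi_1 + 2.5913 phi_2 = -1.154
Solve by Cramer's rule:
  det = gamma(0)^2 - gamma(1)^2 = (2.5913)^2 - (-0.3076)^2 = 6.71483569 - 0.09461776 = 6.62021793
  phi_hat_1 = [gamma(1) gamma(0) - gamma(1) gamma(2)] / det = [(-0.3076)(2.5913) - (-0.3076)(-1.154)] / 6.62021793 = -1.15205428 / 6.62021793 = -0.174
  phi_hat_2 = [gamma(0) gamma(2) - gamma(1)^2] / det = [(2.5913)(-1.154) - (-0.3076)^2] / 6.62021793 = -3.08497796 / 6.62021793 = -0.466
So phi_hat = [-0.1740, -0.4660].
Therefore phi_hat_1 = -0.1740.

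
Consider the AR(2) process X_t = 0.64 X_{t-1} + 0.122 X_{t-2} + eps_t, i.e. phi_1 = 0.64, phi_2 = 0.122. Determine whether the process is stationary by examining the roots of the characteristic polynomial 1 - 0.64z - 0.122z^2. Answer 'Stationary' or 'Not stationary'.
\text{Stationary}

The AR(p) characteristic polynomial is P(z) = 1 - 0.64z - 0.122z^2.
Stationarity requires all roots to lie outside the unit circle, i.e. |z| > 1 for every root.
Set 1 + (-0.64) z + (-0.122) z^2 = 0, i.e. a z^2 + b z + c = 0 with a = -0.122, b = -0.64, c = 1.
Discriminant D = b^2 - 4ac = (-0.64)^2 - 4*(-0.122)*1 = 0.4096 - (-0.488) = 0.8976.
D >= 0, so the roots are real: z = (-b +/- sqrt(D)) / (2a) = (0.64 +/- 0.947418) / (-0.244).
  z_1 = (0.64 + 0.947418) / (-0.244) = -6.5058,   |z_1| = 6.5058.
  z_2 = (0.64 - 0.947418) / (-0.244) = 1.2599,   |z_2| = 1.2599.
Moduli of all roots: 6.5058, 1.2599.
All moduli strictly greater than 1? Yes.
Verdict: Stationary.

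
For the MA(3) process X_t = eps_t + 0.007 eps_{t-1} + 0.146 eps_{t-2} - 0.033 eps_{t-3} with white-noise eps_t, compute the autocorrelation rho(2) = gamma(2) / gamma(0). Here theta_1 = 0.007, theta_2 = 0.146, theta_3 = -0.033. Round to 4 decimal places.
\rho(2) = 0.1426

For an MA(q) process with theta_0 = 1, the autocovariance is
  gamma(k) = sigma^2 * sum_{i=0..q-k} theta_i * theta_{i+k},
and rho(k) = gamma(k) / gamma(0). Sigma^2 cancels.
  numerator   = (1)*(0.146) + (0.007)*(-0.033) = 0.145769.
  denominator = (1)^2 + (0.007)^2 + (0.146)^2 + (-0.033)^2 = 1.022454.
  rho(2) = 0.145769 / 1.022454 = 0.1426.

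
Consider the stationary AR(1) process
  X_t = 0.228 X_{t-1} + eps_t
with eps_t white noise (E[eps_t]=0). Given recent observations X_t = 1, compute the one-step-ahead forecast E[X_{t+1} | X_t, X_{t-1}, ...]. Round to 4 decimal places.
E[X_{t+1} \mid \mathcal F_t] = 0.2280

For an AR(p) model X_t = c + sum_i phi_i X_{t-i} + eps_t, the
one-step-ahead conditional mean is
  E[X_{t+1} | X_t, ...] = c + sum_i phi_i X_{t+1-i}.
Substitute known values:
  E[X_{t+1} | ...] = (0.228) * (1)
                   = 0.2280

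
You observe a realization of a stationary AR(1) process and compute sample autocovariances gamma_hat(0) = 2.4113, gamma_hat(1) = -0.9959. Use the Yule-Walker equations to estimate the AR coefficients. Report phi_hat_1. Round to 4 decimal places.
\hat\phi_{1} = -0.4130

The Yule-Walker equations for an AR(p) process read, in matrix form,
  Gamma_p phi = r_p,   with   (Gamma_p)_{ij} = gamma(|i - j|),
                       (r_p)_i = gamma(i),   i,j = 1..p.
Substitute the sample gammas (Toeplitz matrix and right-hand side of size 1):
  Gamma_p = [[2.4113]]
  r_p     = [-0.9959]
With p = 1 this is the single equation gamma(0) phi_1 = gamma(1):
  phi_hat_1 = gamma(1) / gamma(0) = -0.9959 / 2.4113 = -0.4130.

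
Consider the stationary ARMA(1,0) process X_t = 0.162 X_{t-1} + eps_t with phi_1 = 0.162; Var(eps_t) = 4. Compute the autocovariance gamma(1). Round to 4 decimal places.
\gamma(1) = 0.6655

Multiply the model equation by X_{t-k} and take expectations. With theta_0 = psi_0 = 1 and psi_j the MA(infinity) weights, this gives
  gamma(k) - sum_i phi_i gamma(k-i) = c_k,
  c_k = sigma^2 * sum_{j=k..q} theta_j psi_{j-k}   (c_k = 0 for k > q),
using gamma(-m) = gamma(m).
Pure AR (q = 0): c_0 = sigma^2 = 4, c_k = 0 for k >= 1.
Equations for k = 0 and k = 1 (AR order 1):
  gamma(0) = phi_1 gamma(1) + c_0
  gamma(1) = phi_1 gamma(0) + c_1
Substituting the second into the first: gamma(0) (1 - phi_1^2) = c_0 + phi_1 c_1, so
  gamma(0) = c_0 / (1 - phi_1^2) = 4 / (1 - (0.162)^2) = 4 / 0.973756 = 4.107805.
  gamma(1) = phi_1 gamma(0) = (0.162)(4.107805) = 0.665464.
Therefore gamma(1) = 0.6655 (to 4 decimal places).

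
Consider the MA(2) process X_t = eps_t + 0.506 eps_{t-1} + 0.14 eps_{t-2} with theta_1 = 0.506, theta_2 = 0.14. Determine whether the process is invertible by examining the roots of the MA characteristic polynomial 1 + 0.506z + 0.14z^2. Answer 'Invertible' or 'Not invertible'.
\text{Invertible}

The MA(q) characteristic polynomial is P(z) = 1 + 0.506z + 0.14z^2.
Invertibility requires all roots to lie outside the unit circle, i.e. |z| > 1 for every root.
Set 1 + (0.506) z + (0.14) z^2 = 0, i.e. a z^2 + b z + c = 0 with a = 0.14, b = 0.506, c = 1.
Discriminant D = b^2 - 4ac = (0.506)^2 - 4*(0.14)*1 = 0.256036 - (0.56) = -0.303964.
D < 0, so the roots are the complex-conjugate pair z = (-b +/- i sqrt(-D)) / (2a) = -1.8071 +/- 1.969i.
For a conjugate pair |z|^2 = z * conj(z) = (product of roots) = c/a = 1/(0.14) = 7.142857, so |z| = sqrt(7.142857) = 2.6726 for both roots.
Moduli of all roots: 2.6726, 2.6726.
All moduli strictly greater than 1? Yes.
Verdict: Invertible.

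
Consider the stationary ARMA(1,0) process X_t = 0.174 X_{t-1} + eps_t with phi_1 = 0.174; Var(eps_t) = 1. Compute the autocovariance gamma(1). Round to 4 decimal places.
\gamma(1) = 0.1794

Multiply the model equation by X_{t-k} and take expectations. With theta_0 = psi_0 = 1 and psi_j the MA(infinity) weights, this gives
  gamma(k) - sum_i phi_i gamma(k-i) = c_k,
  c_k = sigma^2 * sum_{j=k..q} theta_j psi_{j-k}   (c_k = 0 for k > q),
using gamma(-m) = gamma(m).
Pure AR (q = 0): c_0 = sigma^2 = 1, c_k = 0 for k >= 1.
Equations for k = 0 and k = 1 (AR order 1):
  gamma(0) = phi_1 gamma(1) + c_0
  gamma(1) = phi_1 gamma(0) + c_1
Substituting the second into the first: gamma(0) (1 - phi_1^2) = c_0 + phi_1 c_1, so
  gamma(0) = c_0 / (1 - phi_1^2) = 1 / (1 - (0.174)^2) = 1 / 0.969724 = 1.031221.
  gamma(1) = phi_1 gamma(0) = (0.174)(1.031221) = 0.179432.
Therefore gamma(1) = 0.1794 (to 4 decimal places).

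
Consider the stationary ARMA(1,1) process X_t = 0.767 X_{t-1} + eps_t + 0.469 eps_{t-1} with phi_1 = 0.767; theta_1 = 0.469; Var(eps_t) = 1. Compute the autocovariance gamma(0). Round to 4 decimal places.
\gamma(0) = 4.7106

Multiply the model equation by X_{t-k} and take expectations. With theta_0 = psi_0 = 1 and psi_j the MA(infinity) weights, this gives
  gamma(k) - sum_i phi_i gamma(k-i) = c_k,
  c_k = sigma^2 * sum_{j=k..q} theta_j psi_{j-k}   (c_k = 0 for k > q),
using gamma(-m) = gamma(m).
psi-weights needed (psi_j = theta_j + sum_i phi_i psi_{j-i}):
  psi_1 = theta_1 + phi_1 = 0.469 + (0.767) = 1.236
Right-hand sides:
  c_0 = sigma^2 (1 + theta_1 psi_1) = 1 * (1 + (0.469)(1.236)) = 1 * 1.579684 = 1.579684
  c_1 = sigma^2 theta_1 = 1 * (0.469) = 0.469
  c_2 = 0
Equations for k = 0 and k = 1 (AR order 1):
  gamma(0) = phi_1 gamma(1) + c_0
  gamma(1) = phi_1 gamma(0) + c_1
Substituting the second into the first: gamma(0) (1 - phi_1^2) = c_0 + phi_1 c_1, so
  gamma(0) = (c_0 + phi_1 c_1) / (1 - phi_1^2) = (1.579684 + (0.767)(0.469)) / (1 - (0.767)^2) = 1.939407 / 0.411711 = 4.710603.
Therefore gamma(0) = 4.7106 (to 4 decimal places).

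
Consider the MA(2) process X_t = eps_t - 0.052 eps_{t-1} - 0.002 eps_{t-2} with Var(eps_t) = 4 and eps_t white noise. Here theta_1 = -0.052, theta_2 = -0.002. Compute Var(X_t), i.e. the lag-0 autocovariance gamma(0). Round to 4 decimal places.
\gamma(0) = 4.0108

For an MA(q) process X_t = eps_t + sum_i theta_i eps_{t-i} with
Var(eps_t) = sigma^2, the variance is
  gamma(0) = sigma^2 * (1 + sum_i theta_i^2).
  sum_i theta_i^2 = (-0.052)^2 + (-0.002)^2 = 0.002704 + 0.000004 = 0.002708.
  gamma(0) = 4 * (1 + 0.002708) = 4 * 1.002708 = 4.010832, which rounds to 4.0108.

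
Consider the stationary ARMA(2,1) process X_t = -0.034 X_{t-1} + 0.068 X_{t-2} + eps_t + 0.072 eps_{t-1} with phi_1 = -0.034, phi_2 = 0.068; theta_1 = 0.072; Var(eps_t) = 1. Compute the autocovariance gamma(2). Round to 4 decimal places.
\gamma(2) = 0.0670

Multiply the model equation by X_{t-k} and take expectations. With theta_0 = psi_0 = 1 and psi_j the MA(infinity) weights, this gives
  gamma(k) - sum_i phi_i gamma(k-i) = c_k,
  c_k = sigma^2 * sum_{j=k..q} theta_j psi_{j-k}   (c_k = 0 for k > q),
using gamma(-m) = gamma(m).
psi-weights needed (psi_j = theta_j + sum_i phi_i psi_{j-i}):
  psi_1 = theta_1 + phi_1 = 0.072 + (-0.034) = 0.038
Right-hand sides:
  c_0 = sigma^2 (1 + theta_1 psi_1) = 1 * (1 + (0.072)(0.038)) = 1 * 1.002736 = 1.002736
  c_1 = sigma^2 theta_1 = 1 * (0.072) = 0.072
  c_2 = 0
Equations for k = 0, 1, 2 (AR order 2, c_2 = 0):
  (E0) gamma(0) = phi_1 gamma(1) + phi_2 gamma(2) + c_0
  (E1) gamma(1) = phi_1 gamma(0) + phi_2 gamma(1) + c_1
  (E2) gamma(2) = phi_1 gamma(1) + phi_2 gamma(0)
From (E1): gamma(1) = A gamma(0) + B with
  A = phi_1 / (1 - phi_2) = -0.034 / 0.932 = -0.036481,   B = c_1 / (1 - phi_2) = 0.072 / 0.932 = 0.077253.
Insert (E2) into (E0): gamma(0) (1 - phi_2^2) = phi_1 (1 + phi_2) gamma(1) + c_0.
  phi_1 (1 + phi_2) = (-0.034)(1.068) = -0.036312,   1 - phi_2^2 = 0.995376.
Replace gamma(1) by A gamma(0) + B and collect gamma(0):
  gamma(0) [0.995376 - (-0.036312)(-0.036481)] = (-0.036312)(0.077253) + 1.002736
  gamma(0) * 0.994051 = 0.999931
  gamma(0) = 0.999931 / 0.994051 = 1.005915.
  gamma(1) = A gamma(0) + B = (-0.036481)(1.005915) + (0.077253) = 0.040557.
  gamma(2) = phi_1 gamma(1) + phi_2 gamma(0) = (-0.034)(0.040557) + (0.068)(1.005915) = 0.067023.
Therefore gamma(2) = 0.0670 (to 4 decimal places).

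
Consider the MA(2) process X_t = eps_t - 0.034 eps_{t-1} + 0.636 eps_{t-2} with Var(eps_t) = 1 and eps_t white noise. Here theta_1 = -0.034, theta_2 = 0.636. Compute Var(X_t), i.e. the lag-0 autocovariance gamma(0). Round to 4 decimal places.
\gamma(0) = 1.4057

For an MA(q) process X_t = eps_t + sum_i theta_i eps_{t-i} with
Var(eps_t) = sigma^2, the variance is
  gamma(0) = sigma^2 * (1 + sum_i theta_i^2).
  sum_i theta_i^2 = (-0.034)^2 + (0.636)^2 = 0.001156 + 0.404496 = 0.405652.
  gamma(0) = 1 * (1 + 0.405652) = 1 * 1.405652 = 1.405652, which rounds to 1.4057.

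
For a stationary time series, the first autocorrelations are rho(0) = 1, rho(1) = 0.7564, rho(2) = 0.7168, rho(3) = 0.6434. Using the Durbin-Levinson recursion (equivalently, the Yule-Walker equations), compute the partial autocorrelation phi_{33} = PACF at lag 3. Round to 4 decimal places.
\phi_{33} = 0.0760

The PACF at lag k is phi_{kk}, the last component of the solution
to the Yule-Walker system G_k phi = r_k where
  (G_k)_{ij} = rho(|i - j|), (r_k)_i = rho(i), i,j = 1..k.
Equivalently, Durbin-Levinson gives phi_{kk} iteratively:
  phi_{11} = rho(1)
  phi_{kk} = [rho(k) - sum_{j=1..k-1} phi_{k-1,j} rho(k-j)]
            / [1 - sum_{j=1..k-1} phi_{k-1,j} rho(j)],
  phi_{k,j} = phi_{k-1,j} - phi_{kk} phi_{k-1,k-j},  j = 1..k-1.
Step k = 1:
  phi_11 = rho(1) = 0.7564.
Step k = 2:
  phi_22 = [rho(2) - phi_11 rho(1)] / [1 - phi_11 rho(1)] = [0.7168 - (0.7564)(0.7564)] / [1 - (0.7564)(0.7564)]
         = 0.14465904 / 0.42785904 = 0.3381.
  Update: phi_21 = phi_11 - phi_22 phi_11 = 0.7564 - (0.3381)(0.7564) = 0.500661.
Step k = 3:
  phi_33 = [rho(3) - phi_21 rho(2) - phi_22 rho(1)] / [1 - phi_21 rho(1) - phi_22 rho(2)]
    numerator   = 0.6434 - (0.500661)(0.7168) - (0.3381)(0.7564) = 0.02878729
    denominator = 1 - (0.500661)(0.7564) - (0.3381)(0.7168) = 0.37894985
  phi_33 = 0.02878729 / 0.37894985 = 0.076.
Therefore phi_{33} = 0.0760.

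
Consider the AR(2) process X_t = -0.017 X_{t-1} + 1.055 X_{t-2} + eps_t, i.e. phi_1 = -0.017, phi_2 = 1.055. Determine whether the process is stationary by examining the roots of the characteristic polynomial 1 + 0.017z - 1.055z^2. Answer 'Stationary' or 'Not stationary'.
\text{Not stationary}

The AR(p) characteristic polynomial is P(z) = 1 + 0.017z - 1.055z^2.
Stationarity requires all roots to lie outside the unit circle, i.e. |z| > 1 for every root.
Set 1 + (0.017) z + (-1.055) z^2 = 0, i.e. a z^2 + b z + c = 0 with a = -1.055, b = 0.017, c = 1.
Discriminant D = b^2 - 4ac = (0.017)^2 - 4*(-1.055)*1 = 0.000289 - (-4.22) = 4.220289.
D >= 0, so the roots are real: z = (-b +/- sqrt(D)) / (2a) = (-0.017 +/- 2.054334) / (-2.11).
  z_1 = (-0.017 + 2.054334) / (-2.11) = -0.9656,   |z_1| = 0.9656.
  z_2 = (-0.017 - 2.054334) / (-2.11) = 0.9817,   |z_2| = 0.9817.
Moduli of all roots: 0.9656, 0.9817.
All moduli strictly greater than 1? No.
Verdict: Not stationary.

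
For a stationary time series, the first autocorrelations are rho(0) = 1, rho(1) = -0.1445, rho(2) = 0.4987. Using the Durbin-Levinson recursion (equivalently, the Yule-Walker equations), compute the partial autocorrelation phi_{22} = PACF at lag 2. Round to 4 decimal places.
\phi_{22} = 0.4880

The PACF at lag k is phi_{kk}, the last component of the solution
to the Yule-Walker system G_k phi = r_k where
  (G_k)_{ij} = rho(|i - j|), (r_k)_i = rho(i), i,j = 1..k.
Equivalently, Durbin-Levinson gives phi_{kk} iteratively:
  phi_{11} = rho(1)
  phi_{kk} = [rho(k) - sum_{j=1..k-1} phi_{k-1,j} rho(k-j)]
            / [1 - sum_{j=1..k-1} phi_{k-1,j} rho(j)],
  phi_{k,j} = phi_{k-1,j} - phi_{kk} phi_{k-1,k-j},  j = 1..k-1.
Step k = 1:
  phi_11 = rho(1) = -0.1445.
Step k = 2:
  phi_22 = [rho(2) - phi_11 rho(1)] / [1 - phi_11 rho(1)] = [0.4987 - (-0.1445)(-0.1445)] / [1 - (-0.1445)(-0.1445)]
         = 0.47781975 / 0.97911975 = 0.488.
Therefore phi_{22} = 0.4880.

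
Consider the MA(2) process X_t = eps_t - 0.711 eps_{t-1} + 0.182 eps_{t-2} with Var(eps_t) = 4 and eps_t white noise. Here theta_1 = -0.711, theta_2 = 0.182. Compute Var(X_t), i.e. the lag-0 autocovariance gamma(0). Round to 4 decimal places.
\gamma(0) = 6.1546

For an MA(q) process X_t = eps_t + sum_i theta_i eps_{t-i} with
Var(eps_t) = sigma^2, the variance is
  gamma(0) = sigma^2 * (1 + sum_i theta_i^2).
  sum_i theta_i^2 = (-0.711)^2 + (0.182)^2 = 0.505521 + 0.033124 = 0.538645.
  gamma(0) = 4 * (1 + 0.538645) = 4 * 1.538645 = 6.15458, which rounds to 6.1546.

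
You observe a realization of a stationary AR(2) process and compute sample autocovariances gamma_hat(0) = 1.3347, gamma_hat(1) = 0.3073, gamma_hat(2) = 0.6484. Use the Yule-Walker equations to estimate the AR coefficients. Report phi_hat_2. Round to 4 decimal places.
\hat\phi_{2} = 0.4570

The Yule-Walker equations for an AR(p) process read, in matrix form,
  Gamma_p phi = r_p,   with   (Gamma_p)_{ij} = gamma(|i - j|),
                       (r_p)_i = gamma(i),   i,j = 1..p.
Substitute the sample gammas (Toeplitz matrix and right-hand side of size 2):
  Gamma_p = [[1.3347, 0.3073], [0.3073, 1.3347]]
  r_p     = [0.3073, 0.6484]
Written out:
  1.3347 phi_1 + 0.3073 phi_2 = 0.3073
  0.3073 phi_1 + 1.3347 phi_2 = 0.6484
Solve by Cramer's rule:
  det = gamma(0)^2 - gamma(1)^2 = (1.3347)^2 - (0.3073)^2 = 1.78142409 - 0.09443329 = 1.6869908
  phi_hat_1 = [gamma(1) gamma(0) - gamma(1) gamma(2)] / det = [(0.3073)(1.3347) - (0.3073)(0.6484)] / 1.6869908 = 0.21089999 / 1.6869908 = 0.125
  phi_hat_2 = [gamma(0) gamma(2) - gamma(1)^2] / det = [(1.3347)(0.6484) - (0.3073)^2] / 1.6869908 = 0.77098619 / 1.6869908 = 0.457
So phi_hat = [0.1250, 0.4570].
Therefore phi_hat_2 = 0.4570.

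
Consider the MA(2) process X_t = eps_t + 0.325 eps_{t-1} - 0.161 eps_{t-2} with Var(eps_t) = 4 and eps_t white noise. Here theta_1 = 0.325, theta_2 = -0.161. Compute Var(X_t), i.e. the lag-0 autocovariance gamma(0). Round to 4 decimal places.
\gamma(0) = 4.5262

For an MA(q) process X_t = eps_t + sum_i theta_i eps_{t-i} with
Var(eps_t) = sigma^2, the variance is
  gamma(0) = sigma^2 * (1 + sum_i theta_i^2).
  sum_i theta_i^2 = (0.325)^2 + (-0.161)^2 = 0.105625 + 0.025921 = 0.131546.
  gamma(0) = 4 * (1 + 0.131546) = 4 * 1.131546 = 4.526184, which rounds to 4.5262.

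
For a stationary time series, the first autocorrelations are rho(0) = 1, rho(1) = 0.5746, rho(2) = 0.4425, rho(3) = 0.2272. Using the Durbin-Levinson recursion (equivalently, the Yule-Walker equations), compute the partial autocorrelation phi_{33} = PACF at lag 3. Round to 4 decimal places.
\phi_{33} = -0.1241

The PACF at lag k is phi_{kk}, the last component of the solution
to the Yule-Walker system G_k phi = r_k where
  (G_k)_{ij} = rho(|i - j|), (r_k)_i = rho(i), i,j = 1..k.
Equivalently, Durbin-Levinson gives phi_{kk} iteratively:
  phi_{11} = rho(1)
  phi_{kk} = [rho(k) - sum_{j=1..k-1} phi_{k-1,j} rho(k-j)]
            / [1 - sum_{j=1..k-1} phi_{k-1,j} rho(j)],
  phi_{k,j} = phi_{k-1,j} - phi_{kk} phi_{k-1,k-j},  j = 1..k-1.
Step k = 1:
  phi_11 = rho(1) = 0.5746.
Step k = 2:
  phi_22 = [rho(2) - phi_11 rho(1)] / [1 - phi_11 rho(1)] = [0.4425 - (0.5746)(0.5746)] / [1 - (0.5746)(0.5746)]
         = 0.11233484 / 0.66983484 = 0.167705.
  Update: phi_21 = phi_11 - phi_22 phi_11 = 0.5746 - (0.167705)(0.5746) = 0.478237.
Step k = 3:
  phi_33 = [rho(3) - phi_21 rho(2) - phi_22 rho(1)] / [1 - phi_21 rho(1) - phi_22 rho(2)]
    numerator   = 0.2272 - (0.478237)(0.4425) - (0.167705)(0.5746) = -0.08078313
    denominator = 1 - (0.478237)(0.5746) - (0.167705)(0.4425) = 0.65099569
  phi_33 = -0.08078313 / 0.65099569 = -0.1241.
Therefore phi_{33} = -0.1241.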